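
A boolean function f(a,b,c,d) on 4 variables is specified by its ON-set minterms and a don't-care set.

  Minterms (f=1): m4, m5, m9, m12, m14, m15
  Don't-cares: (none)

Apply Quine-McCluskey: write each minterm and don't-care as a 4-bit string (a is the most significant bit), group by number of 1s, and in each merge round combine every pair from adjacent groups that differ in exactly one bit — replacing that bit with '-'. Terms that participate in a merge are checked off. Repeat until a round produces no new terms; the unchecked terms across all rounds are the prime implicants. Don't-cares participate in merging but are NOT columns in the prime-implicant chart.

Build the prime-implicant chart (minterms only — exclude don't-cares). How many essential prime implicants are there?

3

Round 0: 0100✓ 0101✓ 1001 1100✓ 1110✓ 1111✓
Round 1: -100 010- 11-0 111-
PIs = {-100, 010-, 1001, 11-0, 111-}
Coverage chart:
  m4: -100,010-
  m5: 010- ←essential
  m9: 1001 ←essential
  m12: -100,11-0
  m14: 11-0,111-
  m15: 111- ←essential
Essential: 010-, 1001, 111-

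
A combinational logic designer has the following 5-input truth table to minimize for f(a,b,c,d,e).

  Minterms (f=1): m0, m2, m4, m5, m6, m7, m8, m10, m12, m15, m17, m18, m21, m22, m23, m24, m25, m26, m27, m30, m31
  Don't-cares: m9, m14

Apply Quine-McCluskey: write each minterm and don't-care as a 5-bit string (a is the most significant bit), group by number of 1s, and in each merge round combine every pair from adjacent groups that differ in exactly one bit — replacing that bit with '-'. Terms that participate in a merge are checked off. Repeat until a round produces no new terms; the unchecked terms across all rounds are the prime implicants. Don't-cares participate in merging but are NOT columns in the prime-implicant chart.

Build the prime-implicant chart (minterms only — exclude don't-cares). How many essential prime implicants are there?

3

size-2^0 implicants → 00000(✓)  00010(✓)  00100(✓)  00101(✓)  00110(✓)  00111(✓)  01000(✓)  01001(✓)  01010(✓)  01100(✓)  01110(✓)  01111(✓)  10001(✓)  10010(✓)  10101(✓)  10110(✓)  10111(✓)  11000(✓)  11001(✓)  11010(✓)  11011(✓)  11110(✓)  11111(✓)
size-2^1 implicants → -0010(✓)  -0101(✓)  -0110(✓)  -0111(✓)  -1000(✓)  -1001(✓)  -1010(✓)  -1110(✓)  -1111(✓)  0-000(✓)  0-010(✓)  0-100(✓)  0-110(✓)  0-111(✓)  00-00(✓)  00-10(✓)  000-0(✓)  001-0(✓)  001-1(✓)  0010-(✓)  0011-(✓)  01-00(✓)  01-10(✓)  010-0(✓)  0100-(✓)  011-0(✓)  0111-(✓)  1-001  1-010(✓)  1-110(✓)  1-111(✓)  10-01  10-10(✓)  101-1(✓)  1011-(✓)  11-10(✓)  11-11(✓)  110-0(✓)  110-1(✓)  1100-(✓)  1101-(✓)  1111-(✓)
size-2^2 implicants → --010(✓)  --110(✓)  --111(✓)  -0-10(✓)  -01-1  -011-(✓)  -1-10(✓)  -10-0  -100-  -111-(✓)  0--00(✓)  0--10(✓)  0-0-0(✓)  0-1-0(✓)  0-11-(✓)  00--0(✓)  001--  01--0(✓)  1--10(✓)  1-11-(✓)  11-1-  110--
size-2^3 implicants → ---10  --11-  0---0
Unchecked terms (primes): ---10, --11-, -01-1, -10-0, -100-, 0---0, 001--, 1-001, 10-01, 11-1-, 110--
Minterm coverage:
  m0 ⊆ 0---0 [E]
  m2 ⊆ ---10,0---0
  m4 ⊆ 0---0,001--
  m5 ⊆ -01-1,001--
  m6 ⊆ ---10,--11-,0---0,001--
  m7 ⊆ --11-,-01-1,001--
  m8 ⊆ -10-0,-100-,0---0
  m10 ⊆ ---10,-10-0,0---0
  m12 ⊆ 0---0 [E]
  m15 ⊆ --11- [E]
  m17 ⊆ 1-001,10-01
  m18 ⊆ ---10 [E]
  m21 ⊆ -01-1,10-01
  m22 ⊆ ---10,--11-
  m23 ⊆ --11-,-01-1
  m24 ⊆ -10-0,-100-,110--
  m25 ⊆ -100-,1-001,110--
  m26 ⊆ ---10,-10-0,11-1-,110--
  m27 ⊆ 11-1-,110--
  m30 ⊆ ---10,--11-,11-1-
  m31 ⊆ --11-,11-1-
E = {---10, --11-, 0---0}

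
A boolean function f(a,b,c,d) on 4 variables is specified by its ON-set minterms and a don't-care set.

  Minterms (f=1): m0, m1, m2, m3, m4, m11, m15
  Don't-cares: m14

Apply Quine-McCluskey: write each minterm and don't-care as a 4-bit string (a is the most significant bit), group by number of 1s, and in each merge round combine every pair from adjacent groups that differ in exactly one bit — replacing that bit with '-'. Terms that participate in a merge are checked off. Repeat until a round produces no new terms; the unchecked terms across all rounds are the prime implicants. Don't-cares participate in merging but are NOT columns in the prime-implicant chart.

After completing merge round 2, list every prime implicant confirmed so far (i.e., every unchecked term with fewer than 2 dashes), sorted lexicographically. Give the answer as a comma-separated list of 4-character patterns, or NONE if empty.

-011, 0-00, 1-11, 111-

Round 0: 0000✓ 0001✓ 0010✓ 0011✓ 0100✓ 1011✓ 1110✓ 1111✓
Round 1: -011 0-00 00-0✓ 00-1✓ 000-✓ 001-✓ 1-11 111-
Round 2: 00--
PIs = {-011, 0-00, 00--, 1-11, 111-}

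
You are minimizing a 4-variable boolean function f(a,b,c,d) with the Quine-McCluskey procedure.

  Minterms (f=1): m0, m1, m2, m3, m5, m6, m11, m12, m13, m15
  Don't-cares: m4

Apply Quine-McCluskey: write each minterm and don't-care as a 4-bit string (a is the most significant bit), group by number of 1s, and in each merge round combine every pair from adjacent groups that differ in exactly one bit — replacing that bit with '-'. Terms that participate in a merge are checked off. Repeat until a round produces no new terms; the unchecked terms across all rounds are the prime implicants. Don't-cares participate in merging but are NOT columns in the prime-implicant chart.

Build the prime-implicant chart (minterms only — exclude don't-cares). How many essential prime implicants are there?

[col 0] 0000*, 0001*, 0010*, 0011*, 0100*, 0101*, 0110*, 1011*, 1100*, 1101*, 1111*
[col 1] -011, -100*, -101*, 0-00*, 0-01*, 0-10*, 00-0*, 00-1*, 000-*, 001-*, 01-0*, 010-*, 1-11, 11-1, 110-*
[col 2] -10-, 0--0, 0-0-, 00--
Prime implicants: -011, -10-, 0--0, 0-0-, 00--, 1-11, 11-1
PI chart (minterm → PIs covering it):
  0 | 0--0,0-0-,00--
  1 | 0-0-,00--
  2 | 0--0,00--
  3 | -011,00--
  5 | -10-,0-0-
  6 | 0--0  (sole → essential)
  11 | -011,1-11
  12 | -10-  (sole → essential)
  13 | -10-,11-1
  15 | 1-11,11-1
Essential prime implicants: -10-, 0--0

2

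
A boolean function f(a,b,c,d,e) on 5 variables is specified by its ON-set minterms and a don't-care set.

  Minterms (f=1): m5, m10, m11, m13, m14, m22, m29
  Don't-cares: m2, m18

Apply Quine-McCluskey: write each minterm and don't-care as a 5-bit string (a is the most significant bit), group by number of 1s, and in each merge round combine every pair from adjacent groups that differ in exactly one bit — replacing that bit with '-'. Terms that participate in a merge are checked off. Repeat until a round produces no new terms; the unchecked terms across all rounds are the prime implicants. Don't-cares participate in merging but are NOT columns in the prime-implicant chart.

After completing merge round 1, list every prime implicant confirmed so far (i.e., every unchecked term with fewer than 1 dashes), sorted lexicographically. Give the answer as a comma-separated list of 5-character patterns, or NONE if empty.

NONE

Round 0: 00010✓ 00101✓ 01010✓ 01011✓ 01101✓ 01110✓ 10010✓ 10110✓ 11101✓
Round 1: -0010 -1101 0-010 0-101 01-10 0101- 10-10
PIs = {-0010, -1101, 0-010, 0-101, 01-10, 0101-, 10-10}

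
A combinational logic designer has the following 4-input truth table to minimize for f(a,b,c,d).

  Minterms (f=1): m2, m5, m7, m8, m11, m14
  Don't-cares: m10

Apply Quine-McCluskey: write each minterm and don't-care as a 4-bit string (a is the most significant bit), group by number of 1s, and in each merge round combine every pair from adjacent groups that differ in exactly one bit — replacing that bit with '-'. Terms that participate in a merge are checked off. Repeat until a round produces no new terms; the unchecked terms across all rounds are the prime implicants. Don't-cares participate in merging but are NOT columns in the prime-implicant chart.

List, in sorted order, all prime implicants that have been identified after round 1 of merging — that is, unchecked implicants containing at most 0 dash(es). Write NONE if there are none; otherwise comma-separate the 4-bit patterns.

NONE

Round 0: 0010✓ 0101✓ 0111✓ 1000✓ 1010✓ 1011✓ 1110✓
Round 1: -010 01-1 1-10 10-0 101-
PIs = {-010, 01-1, 1-10, 10-0, 101-}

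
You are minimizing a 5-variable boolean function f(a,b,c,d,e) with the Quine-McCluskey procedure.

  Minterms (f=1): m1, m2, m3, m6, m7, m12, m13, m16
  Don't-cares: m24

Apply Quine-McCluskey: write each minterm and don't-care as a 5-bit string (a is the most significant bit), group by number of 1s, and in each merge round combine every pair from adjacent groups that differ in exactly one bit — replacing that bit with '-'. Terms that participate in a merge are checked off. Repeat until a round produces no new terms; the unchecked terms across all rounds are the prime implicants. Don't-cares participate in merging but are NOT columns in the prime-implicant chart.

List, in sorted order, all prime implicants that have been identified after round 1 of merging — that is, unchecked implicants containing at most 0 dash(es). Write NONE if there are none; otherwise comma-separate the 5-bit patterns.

[col 0] 00001*, 00010*, 00011*, 00110*, 00111*, 01100*, 01101*, 10000*, 11000*
[col 1] 00-10*, 00-11*, 000-1, 0001-*, 0011-*, 0110-, 1-000
[col 2] 00-1-
Prime implicants: 00-1-, 000-1, 0110-, 1-000

NONE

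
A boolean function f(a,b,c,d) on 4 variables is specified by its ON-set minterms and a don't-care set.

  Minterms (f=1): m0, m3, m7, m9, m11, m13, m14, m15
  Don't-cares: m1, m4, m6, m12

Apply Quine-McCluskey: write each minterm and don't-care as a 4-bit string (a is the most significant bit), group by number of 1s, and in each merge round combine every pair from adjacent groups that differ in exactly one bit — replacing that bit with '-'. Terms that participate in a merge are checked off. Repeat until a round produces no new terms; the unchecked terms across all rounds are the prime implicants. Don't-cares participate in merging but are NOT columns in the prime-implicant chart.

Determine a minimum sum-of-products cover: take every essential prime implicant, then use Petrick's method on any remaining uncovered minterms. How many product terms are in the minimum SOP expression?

[col 0] 0000*, 0001*, 0011*, 0100*, 0110*, 0111*, 1001*, 1011*, 1100*, 1101*, 1110*, 1111*
[col 1] -001*, -011*, -100*, -110*, -111*, 0-00, 0-11*, 00-1*, 000-, 01-0*, 011-*, 1-01*, 1-11*, 10-1*, 11-0*, 11-1*, 110-*, 111-*
[col 2] --11, -0-1, -1-0, -11-, 1--1, 11--
Prime implicants: --11, -0-1, -1-0, -11-, 0-00, 000-, 1--1, 11--
PI chart (minterm → PIs covering it):
  0 | 0-00,000-
  3 | --11,-0-1
  7 | --11,-11-
  9 | -0-1,1--1
  11 | --11,-0-1,1--1
  13 | 1--1,11--
  14 | -1-0,-11-,11--
  15 | --11,-11-,1--1,11--
(no essential prime implicants)
Petrick residual → --11, -0-1, 0-00, 11--
Minimum SOP uses 4 PIs: cd + b'd + a'c'd' + ab

4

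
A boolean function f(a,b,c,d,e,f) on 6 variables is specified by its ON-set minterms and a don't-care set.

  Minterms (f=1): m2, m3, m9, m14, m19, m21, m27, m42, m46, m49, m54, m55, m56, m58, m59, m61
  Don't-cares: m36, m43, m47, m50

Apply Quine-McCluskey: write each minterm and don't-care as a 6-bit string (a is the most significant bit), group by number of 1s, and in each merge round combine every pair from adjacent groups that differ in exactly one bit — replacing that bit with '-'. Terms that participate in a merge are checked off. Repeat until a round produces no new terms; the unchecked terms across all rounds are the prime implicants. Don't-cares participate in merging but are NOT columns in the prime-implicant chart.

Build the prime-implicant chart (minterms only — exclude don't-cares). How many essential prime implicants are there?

8

[col 0] 000010*, 000011*, 001001, 001110*, 010011*, 010101, 011011*, 100100, 101010*, 101011*, 101110*, 101111*, 110001, 110010*, 110110*, 110111*, 111000*, 111010*, 111011*, 111101
[col 1] -01110, -11011, 0-0011, 00001-, 01-011, 1-1010*, 1-1011*, 101-10*, 101-11*, 10101-*, 10111-*, 11-010, 110-10, 11011-, 1110-0, 11101-*
[col 2] 1-101-, 101-1-
Prime implicants: -01110, -11011, 0-0011, 00001-, 001001, 01-011, 010101, 1-101-, 100100, 101-1-, 11-010, 110-10, 110001, 11011-, 1110-0, 111101
PI chart (minterm → PIs covering it):
  2 | 00001-  (sole → essential)
  3 | 0-0011,00001-
  9 | 001001  (sole → essential)
  14 | -01110  (sole → essential)
  19 | 0-0011,01-011
  21 | 010101  (sole → essential)
  27 | -11011,01-011
  42 | 1-101-,101-1-
  46 | -01110,101-1-
  49 | 110001  (sole → essential)
  54 | 110-10,11011-
  55 | 11011-  (sole → essential)
  56 | 1110-0  (sole → essential)
  58 | 1-101-,11-010,1110-0
  59 | -11011,1-101-
  61 | 111101  (sole → essential)
Essential prime implicants: -01110, 00001-, 001001, 010101, 110001, 11011-, 1110-0, 111101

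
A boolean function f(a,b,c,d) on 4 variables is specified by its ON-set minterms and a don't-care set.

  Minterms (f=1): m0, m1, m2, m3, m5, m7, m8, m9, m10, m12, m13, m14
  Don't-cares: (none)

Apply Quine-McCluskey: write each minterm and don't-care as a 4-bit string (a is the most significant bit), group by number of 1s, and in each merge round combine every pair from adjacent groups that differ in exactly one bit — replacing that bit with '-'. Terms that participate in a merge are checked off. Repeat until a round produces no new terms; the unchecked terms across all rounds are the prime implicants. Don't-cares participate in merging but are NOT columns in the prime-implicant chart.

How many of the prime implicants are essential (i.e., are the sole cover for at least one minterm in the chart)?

size-2^0 implicants → 0000(✓)  0001(✓)  0010(✓)  0011(✓)  0101(✓)  0111(✓)  1000(✓)  1001(✓)  1010(✓)  1100(✓)  1101(✓)  1110(✓)
size-2^1 implicants → -000(✓)  -001(✓)  -010(✓)  -101(✓)  0-01(✓)  0-11(✓)  00-0(✓)  00-1(✓)  000-(✓)  001-(✓)  01-1(✓)  1-00(✓)  1-01(✓)  1-10(✓)  10-0(✓)  100-(✓)  11-0(✓)  110-(✓)
size-2^2 implicants → --01  -0-0  -00-  0--1  00--  1--0  1-0-
Unchecked terms (primes): --01, -0-0, -00-, 0--1, 00--, 1--0, 1-0-
Minterm coverage:
  m0 ⊆ -0-0,-00-,00--
  m1 ⊆ --01,-00-,0--1,00--
  m2 ⊆ -0-0,00--
  m3 ⊆ 0--1,00--
  m5 ⊆ --01,0--1
  m7 ⊆ 0--1 [E]
  m8 ⊆ -0-0,-00-,1--0,1-0-
  m9 ⊆ --01,-00-,1-0-
  m10 ⊆ -0-0,1--0
  m12 ⊆ 1--0,1-0-
  m13 ⊆ --01,1-0-
  m14 ⊆ 1--0 [E]
E = {0--1, 1--0}

2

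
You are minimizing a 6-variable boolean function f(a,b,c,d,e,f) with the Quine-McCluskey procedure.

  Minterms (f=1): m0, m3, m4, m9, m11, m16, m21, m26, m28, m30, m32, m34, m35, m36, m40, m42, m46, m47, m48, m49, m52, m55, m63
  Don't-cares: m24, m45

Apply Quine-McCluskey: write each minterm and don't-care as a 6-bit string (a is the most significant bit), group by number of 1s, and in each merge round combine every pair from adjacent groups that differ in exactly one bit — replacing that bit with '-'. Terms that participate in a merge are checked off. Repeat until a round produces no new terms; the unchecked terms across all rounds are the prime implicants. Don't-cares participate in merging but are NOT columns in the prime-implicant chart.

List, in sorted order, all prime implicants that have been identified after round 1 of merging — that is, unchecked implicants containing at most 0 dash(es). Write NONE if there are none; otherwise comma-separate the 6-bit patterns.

Round 0: 000000✓ 000011✓ 000100✓ 001001✓ 001011✓ 010000✓ 010101 011000✓ 011010✓ 011100✓ 011110✓ 100000✓ 100010✓ 100011✓ 100100✓ 101000✓ 101010✓ 101101✓ 101110✓ 101111✓ 110000✓ 110001✓ 110100✓ 110111✓ 111111✓
Round 1: -00000✓ -00011 -00100✓ -10000✓ 0-0000✓ 00-011 000-00✓ 0010-1 01-000 011-00✓ 011-10✓ 0110-0✓ 0111-0✓ 1-0000✓ 1-0100✓ 1-1111 10-000✓ 10-010✓ 100-00✓ 1000-0✓ 10001- 101-10 1010-0✓ 1011-1 10111- 11-111 110-00✓ 11000-
Round 2: --0000 -00-00 011--0 1-0-00 10-0-0
PIs = {--0000, -00-00, -00011, 00-011, 0010-1, 01-000, 010101, 011--0, 1-0-00, 1-1111, 10-0-0, 10001-, 101-10, 1011-1, 10111-, 11-111, 11000-}

010101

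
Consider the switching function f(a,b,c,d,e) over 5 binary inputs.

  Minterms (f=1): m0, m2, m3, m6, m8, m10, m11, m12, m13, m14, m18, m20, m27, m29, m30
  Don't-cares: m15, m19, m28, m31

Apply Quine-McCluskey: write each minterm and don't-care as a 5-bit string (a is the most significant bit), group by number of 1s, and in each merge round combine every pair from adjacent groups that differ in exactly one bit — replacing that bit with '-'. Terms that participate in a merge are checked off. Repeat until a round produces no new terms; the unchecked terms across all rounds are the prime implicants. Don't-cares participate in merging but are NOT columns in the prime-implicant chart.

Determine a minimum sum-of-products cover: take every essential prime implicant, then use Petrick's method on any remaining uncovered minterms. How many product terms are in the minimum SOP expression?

6

[col 0] 00000*, 00010*, 00011*, 00110*, 01000*, 01010*, 01011*, 01100*, 01101*, 01110*, 01111*, 10010*, 10011*, 10100*, 11011*, 11100*, 11101*, 11110*, 11111*
[col 1] -0010*, -0011*, -1011*, -1100*, -1101*, -1110*, -1111*, 0-000*, 0-010*, 0-011*, 0-110*, 00-10*, 000-0*, 0001-*, 01-00*, 01-10*, 01-11*, 010-0*, 0101-*, 011-0*, 011-1*, 0110-*, 0111-*, 1-011*, 1-100, 1001-*, 11-11*, 111-0*, 111-1*, 1110-*, 1111-*
[col 2] --011, -001-, -1-11, -11-0*, -11-1*, -110-*, -111-*, 0--10, 0-0-0, 0-01-, 01--0, 01-1-, 011--*, 111--*
[col 3] -11--
Prime implicants: --011, -001-, -1-11, -11--, 0--10, 0-0-0, 0-01-, 01--0, 01-1-, 1-100
PI chart (minterm → PIs covering it):
  0 | 0-0-0  (sole → essential)
  2 | -001-,0--10,0-0-0,0-01-
  3 | --011,-001-,0-01-
  6 | 0--10  (sole → essential)
  8 | 0-0-0,01--0
  10 | 0--10,0-0-0,0-01-,01--0,01-1-
  11 | --011,-1-11,0-01-,01-1-
  12 | -11--,01--0
  13 | -11--  (sole → essential)
  14 | -11--,0--10,01--0,01-1-
  18 | -001-  (sole → essential)
  20 | 1-100  (sole → essential)
  27 | --011,-1-11
  29 | -11--  (sole → essential)
  30 | -11--  (sole → essential)
Essential prime implicants: -001-, -11--, 0--10, 0-0-0, 1-100
Petrick residual → --011
Minimum SOP uses 6 PIs: c'de + b'c'd + bc + a'de' + a'c'e' + acd'e'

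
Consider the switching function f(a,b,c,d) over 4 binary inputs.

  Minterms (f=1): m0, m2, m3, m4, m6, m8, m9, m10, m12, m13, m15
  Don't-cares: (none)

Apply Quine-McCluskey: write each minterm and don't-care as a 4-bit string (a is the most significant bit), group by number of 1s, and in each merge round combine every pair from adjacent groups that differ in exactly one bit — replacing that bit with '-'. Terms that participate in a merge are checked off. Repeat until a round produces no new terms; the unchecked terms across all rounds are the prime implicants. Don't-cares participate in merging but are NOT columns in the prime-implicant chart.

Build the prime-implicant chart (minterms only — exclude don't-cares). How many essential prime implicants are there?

size-2^0 implicants → 0000(✓)  0010(✓)  0011(✓)  0100(✓)  0110(✓)  1000(✓)  1001(✓)  1010(✓)  1100(✓)  1101(✓)  1111(✓)
size-2^1 implicants → -000(✓)  -010(✓)  -100(✓)  0-00(✓)  0-10(✓)  00-0(✓)  001-  01-0(✓)  1-00(✓)  1-01(✓)  10-0(✓)  100-(✓)  11-1  110-(✓)
size-2^2 implicants → --00  -0-0  0--0  1-0-
Unchecked terms (primes): --00, -0-0, 0--0, 001-, 1-0-, 11-1
Minterm coverage:
  m0 ⊆ --00,-0-0,0--0
  m2 ⊆ -0-0,0--0,001-
  m3 ⊆ 001- [E]
  m4 ⊆ --00,0--0
  m6 ⊆ 0--0 [E]
  m8 ⊆ --00,-0-0,1-0-
  m9 ⊆ 1-0- [E]
  m10 ⊆ -0-0 [E]
  m12 ⊆ --00,1-0-
  m13 ⊆ 1-0-,11-1
  m15 ⊆ 11-1 [E]
E = {-0-0, 0--0, 001-, 1-0-, 11-1}

5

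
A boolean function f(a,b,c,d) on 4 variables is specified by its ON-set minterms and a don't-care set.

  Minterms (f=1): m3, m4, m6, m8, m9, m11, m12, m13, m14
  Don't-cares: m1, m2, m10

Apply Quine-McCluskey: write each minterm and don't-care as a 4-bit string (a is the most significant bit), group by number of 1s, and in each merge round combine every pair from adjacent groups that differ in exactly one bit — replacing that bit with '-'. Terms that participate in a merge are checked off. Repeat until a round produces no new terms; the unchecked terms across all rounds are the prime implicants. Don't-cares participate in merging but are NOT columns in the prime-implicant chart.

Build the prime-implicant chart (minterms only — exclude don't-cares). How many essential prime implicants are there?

size-2^0 implicants → 0001(✓)  0010(✓)  0011(✓)  0100(✓)  0110(✓)  1000(✓)  1001(✓)  1010(✓)  1011(✓)  1100(✓)  1101(✓)  1110(✓)
size-2^1 implicants → -001(✓)  -010(✓)  -011(✓)  -100(✓)  -110(✓)  0-10(✓)  00-1(✓)  001-(✓)  01-0(✓)  1-00(✓)  1-01(✓)  1-10(✓)  10-0(✓)  10-1(✓)  100-(✓)  101-(✓)  11-0(✓)  110-(✓)
size-2^2 implicants → --10  -0-1  -01-  -1-0  1--0  1-0-  10--
Unchecked terms (primes): --10, -0-1, -01-, -1-0, 1--0, 1-0-, 10--
Minterm coverage:
  m3 ⊆ -0-1,-01-
  m4 ⊆ -1-0 [E]
  m6 ⊆ --10,-1-0
  m8 ⊆ 1--0,1-0-,10--
  m9 ⊆ -0-1,1-0-,10--
  m11 ⊆ -0-1,-01-,10--
  m12 ⊆ -1-0,1--0,1-0-
  m13 ⊆ 1-0- [E]
  m14 ⊆ --10,-1-0,1--0
E = {-1-0, 1-0-}

2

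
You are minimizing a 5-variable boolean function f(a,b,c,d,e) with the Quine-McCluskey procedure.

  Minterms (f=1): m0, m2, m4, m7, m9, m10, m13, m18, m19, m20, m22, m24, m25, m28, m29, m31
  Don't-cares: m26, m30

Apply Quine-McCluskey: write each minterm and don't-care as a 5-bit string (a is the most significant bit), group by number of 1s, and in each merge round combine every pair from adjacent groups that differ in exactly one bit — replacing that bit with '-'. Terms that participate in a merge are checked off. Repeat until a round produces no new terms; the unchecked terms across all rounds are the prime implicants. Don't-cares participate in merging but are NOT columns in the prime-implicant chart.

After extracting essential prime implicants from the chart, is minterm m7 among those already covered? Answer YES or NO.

YES

size-2^0 implicants → 00000(✓)  00010(✓)  00100(✓)  00111  01001(✓)  01010(✓)  01101(✓)  10010(✓)  10011(✓)  10100(✓)  10110(✓)  11000(✓)  11001(✓)  11010(✓)  11100(✓)  11101(✓)  11110(✓)  11111(✓)
size-2^1 implicants → -0010(✓)  -0100  -1001(✓)  -1010(✓)  -1101(✓)  0-010(✓)  00-00  000-0  01-01(✓)  1-010(✓)  1-100(✓)  1-110(✓)  10-10(✓)  1001-  101-0(✓)  11-00(✓)  11-01(✓)  11-10(✓)  110-0(✓)  1100-(✓)  111-0(✓)  111-1(✓)  1110-(✓)  1111-(✓)
size-2^2 implicants → --010  -1-01  1--10  1-1-0  11--0  11-0-  111--
Unchecked terms (primes): --010, -0100, -1-01, 00-00, 000-0, 00111, 1--10, 1-1-0, 1001-, 11--0, 11-0-, 111--
Minterm coverage:
  m0 ⊆ 00-00,000-0
  m2 ⊆ --010,000-0
  m4 ⊆ -0100,00-00
  m7 ⊆ 00111 [E]
  m9 ⊆ -1-01 [E]
  m10 ⊆ --010 [E]
  m13 ⊆ -1-01 [E]
  m18 ⊆ --010,1--10,1001-
  m19 ⊆ 1001- [E]
  m20 ⊆ -0100,1-1-0
  m22 ⊆ 1--10,1-1-0
  m24 ⊆ 11--0,11-0-
  m25 ⊆ -1-01,11-0-
  m28 ⊆ 1-1-0,11--0,11-0-,111--
  m29 ⊆ -1-01,11-0-,111--
  m31 ⊆ 111-- [E]
E = {--010, -1-01, 00111, 1001-, 111--}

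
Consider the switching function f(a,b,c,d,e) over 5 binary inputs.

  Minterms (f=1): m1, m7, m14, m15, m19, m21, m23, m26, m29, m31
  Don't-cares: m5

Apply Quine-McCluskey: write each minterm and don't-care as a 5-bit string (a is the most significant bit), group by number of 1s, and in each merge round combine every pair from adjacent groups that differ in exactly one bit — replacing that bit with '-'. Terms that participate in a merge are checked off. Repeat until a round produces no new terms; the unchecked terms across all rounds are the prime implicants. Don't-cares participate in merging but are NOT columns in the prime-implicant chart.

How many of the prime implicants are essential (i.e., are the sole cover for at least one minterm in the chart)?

Round 0: 00001✓ 00101✓ 00111✓ 01110✓ 01111✓ 10011✓ 10101✓ 10111✓ 11010 11101✓ 11111✓
Round 1: -0101✓ -0111✓ -1111✓ 0-111✓ 00-01 001-1✓ 0111- 1-101✓ 1-111✓ 10-11 101-1✓ 111-1✓
Round 2: --111 -01-1 1-1-1
PIs = {--111, -01-1, 00-01, 0111-, 1-1-1, 10-11, 11010}
Coverage chart:
  m1: 00-01 ←essential
  m7: --111,-01-1
  m14: 0111- ←essential
  m15: --111,0111-
  m19: 10-11 ←essential
  m21: -01-1,1-1-1
  m23: --111,-01-1,1-1-1,10-11
  m26: 11010 ←essential
  m29: 1-1-1 ←essential
  m31: --111,1-1-1
Essential: 00-01, 0111-, 1-1-1, 10-11, 11010

5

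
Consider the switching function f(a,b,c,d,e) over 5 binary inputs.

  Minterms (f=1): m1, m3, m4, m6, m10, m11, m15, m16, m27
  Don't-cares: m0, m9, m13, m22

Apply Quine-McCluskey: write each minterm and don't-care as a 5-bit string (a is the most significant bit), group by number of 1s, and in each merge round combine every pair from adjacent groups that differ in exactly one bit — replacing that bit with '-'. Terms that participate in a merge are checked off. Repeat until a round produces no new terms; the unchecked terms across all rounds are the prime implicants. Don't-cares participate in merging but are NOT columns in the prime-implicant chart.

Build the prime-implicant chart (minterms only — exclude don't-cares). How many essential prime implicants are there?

5

Round 0: 00000✓ 00001✓ 00011✓ 00100✓ 00110✓ 01001✓ 01010✓ 01011✓ 01101✓ 01111✓ 10000✓ 10110✓ 11011✓
Round 1: -0000 -0110 -1011 0-001✓ 0-011✓ 00-00 000-1✓ 0000- 001-0 01-01✓ 01-11✓ 010-1✓ 0101- 011-1✓
Round 2: 0-0-1 01--1
PIs = {-0000, -0110, -1011, 0-0-1, 00-00, 0000-, 001-0, 01--1, 0101-}
Coverage chart:
  m1: 0-0-1,0000-
  m3: 0-0-1 ←essential
  m4: 00-00,001-0
  m6: -0110,001-0
  m10: 0101- ←essential
  m11: -1011,0-0-1,01--1,0101-
  m15: 01--1 ←essential
  m16: -0000 ←essential
  m27: -1011 ←essential
Essential: -0000, -1011, 0-0-1, 01--1, 0101-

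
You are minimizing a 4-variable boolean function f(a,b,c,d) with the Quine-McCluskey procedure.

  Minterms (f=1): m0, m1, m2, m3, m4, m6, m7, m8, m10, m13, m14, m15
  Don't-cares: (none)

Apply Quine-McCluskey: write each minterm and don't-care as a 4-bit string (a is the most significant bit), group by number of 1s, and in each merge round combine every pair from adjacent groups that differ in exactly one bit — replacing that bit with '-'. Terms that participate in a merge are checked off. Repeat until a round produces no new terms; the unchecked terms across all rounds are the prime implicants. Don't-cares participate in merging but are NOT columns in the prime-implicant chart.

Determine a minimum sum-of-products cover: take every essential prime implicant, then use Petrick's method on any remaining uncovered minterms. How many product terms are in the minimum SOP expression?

5

Round 0: 0000✓ 0001✓ 0010✓ 0011✓ 0100✓ 0110✓ 0111✓ 1000✓ 1010✓ 1101✓ 1110✓ 1111✓
Round 1: -000✓ -010✓ -110✓ -111✓ 0-00✓ 0-10✓ 0-11✓ 00-0✓ 00-1✓ 000-✓ 001-✓ 01-0✓ 011-✓ 1-10✓ 10-0✓ 11-1 111-✓
Round 2: --10 -0-0 -11- 0--0 0-1- 00--
PIs = {--10, -0-0, -11-, 0--0, 0-1-, 00--, 11-1}
Coverage chart:
  m0: -0-0,0--0,00--
  m1: 00-- ←essential
  m2: --10,-0-0,0--0,0-1-,00--
  m3: 0-1-,00--
  m4: 0--0 ←essential
  m6: --10,-11-,0--0,0-1-
  m7: -11-,0-1-
  m8: -0-0 ←essential
  m10: --10,-0-0
  m13: 11-1 ←essential
  m14: --10,-11-
  m15: -11-,11-1
Essential: -0-0, 0--0, 00--, 11-1
Petrick residual → -11-
Min cover (5 terms): b'd' + bc + a'd' + a'b' + abd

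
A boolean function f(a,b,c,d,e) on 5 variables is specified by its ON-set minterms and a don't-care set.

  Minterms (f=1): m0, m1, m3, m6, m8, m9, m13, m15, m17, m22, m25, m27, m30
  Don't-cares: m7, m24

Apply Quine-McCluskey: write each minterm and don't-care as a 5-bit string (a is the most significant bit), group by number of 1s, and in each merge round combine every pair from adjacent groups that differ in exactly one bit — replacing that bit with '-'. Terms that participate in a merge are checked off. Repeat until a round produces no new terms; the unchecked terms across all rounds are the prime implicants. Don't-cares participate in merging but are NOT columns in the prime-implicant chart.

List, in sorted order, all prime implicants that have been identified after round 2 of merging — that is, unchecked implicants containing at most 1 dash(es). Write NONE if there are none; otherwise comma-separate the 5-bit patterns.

[col 0] 00000*, 00001*, 00011*, 00110*, 00111*, 01000*, 01001*, 01101*, 01111*, 10001*, 10110*, 11000*, 11001*, 11011*, 11110*
[col 1] -0001*, -0110, -1000*, -1001*, 0-000*, 0-001*, 0-111, 00-11, 000-1, 0000-*, 0011-, 01-01, 0100-*, 011-1, 1-001*, 1-110, 110-1, 1100-*
[col 2] --001, -100-, 0-00-
Prime implicants: --001, -0110, -100-, 0-00-, 0-111, 00-11, 000-1, 0011-, 01-01, 011-1, 1-110, 110-1

-0110, 0-111, 00-11, 000-1, 0011-, 01-01, 011-1, 1-110, 110-1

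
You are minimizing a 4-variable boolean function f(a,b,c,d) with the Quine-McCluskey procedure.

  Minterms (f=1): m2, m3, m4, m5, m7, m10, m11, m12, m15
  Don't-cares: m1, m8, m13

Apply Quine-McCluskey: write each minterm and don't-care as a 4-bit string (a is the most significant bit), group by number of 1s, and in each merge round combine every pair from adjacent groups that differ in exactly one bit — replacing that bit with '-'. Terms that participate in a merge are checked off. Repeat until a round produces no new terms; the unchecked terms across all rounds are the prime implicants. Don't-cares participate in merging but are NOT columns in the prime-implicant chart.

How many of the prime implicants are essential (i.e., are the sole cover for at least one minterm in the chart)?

2

size-2^0 implicants → 0001(✓)  0010(✓)  0011(✓)  0100(✓)  0101(✓)  0111(✓)  1000(✓)  1010(✓)  1011(✓)  1100(✓)  1101(✓)  1111(✓)
size-2^1 implicants → -010(✓)  -011(✓)  -100(✓)  -101(✓)  -111(✓)  0-01(✓)  0-11(✓)  00-1(✓)  001-(✓)  01-1(✓)  010-(✓)  1-00  1-11(✓)  10-0  101-(✓)  11-1(✓)  110-(✓)
size-2^2 implicants → --11  -01-  -1-1  -10-  0--1
Unchecked terms (primes): --11, -01-, -1-1, -10-, 0--1, 1-00, 10-0
Minterm coverage:
  m2 ⊆ -01- [E]
  m3 ⊆ --11,-01-,0--1
  m4 ⊆ -10- [E]
  m5 ⊆ -1-1,-10-,0--1
  m7 ⊆ --11,-1-1,0--1
  m10 ⊆ -01-,10-0
  m11 ⊆ --11,-01-
  m12 ⊆ -10-,1-00
  m15 ⊆ --11,-1-1
E = {-01-, -10-}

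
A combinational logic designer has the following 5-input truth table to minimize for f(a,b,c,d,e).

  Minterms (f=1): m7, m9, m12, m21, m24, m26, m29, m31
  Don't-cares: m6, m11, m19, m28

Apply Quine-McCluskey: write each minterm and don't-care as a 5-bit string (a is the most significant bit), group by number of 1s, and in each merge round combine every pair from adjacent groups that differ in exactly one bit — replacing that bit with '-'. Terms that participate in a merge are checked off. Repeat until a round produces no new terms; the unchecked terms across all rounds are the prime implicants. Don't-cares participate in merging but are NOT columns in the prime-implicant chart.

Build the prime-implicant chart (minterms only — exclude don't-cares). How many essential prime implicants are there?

size-2^0 implicants → 00110(✓)  00111(✓)  01001(✓)  01011(✓)  01100(✓)  10011  10101(✓)  11000(✓)  11010(✓)  11100(✓)  11101(✓)  11111(✓)
size-2^1 implicants → -1100  0011-  010-1  1-101  11-00  110-0  111-1  1110-
Unchecked terms (primes): -1100, 0011-, 010-1, 1-101, 10011, 11-00, 110-0, 111-1, 1110-
Minterm coverage:
  m7 ⊆ 0011- [E]
  m9 ⊆ 010-1 [E]
  m12 ⊆ -1100 [E]
  m21 ⊆ 1-101 [E]
  m24 ⊆ 11-00,110-0
  m26 ⊆ 110-0 [E]
  m29 ⊆ 1-101,111-1,1110-
  m31 ⊆ 111-1 [E]
E = {-1100, 0011-, 010-1, 1-101, 110-0, 111-1}

6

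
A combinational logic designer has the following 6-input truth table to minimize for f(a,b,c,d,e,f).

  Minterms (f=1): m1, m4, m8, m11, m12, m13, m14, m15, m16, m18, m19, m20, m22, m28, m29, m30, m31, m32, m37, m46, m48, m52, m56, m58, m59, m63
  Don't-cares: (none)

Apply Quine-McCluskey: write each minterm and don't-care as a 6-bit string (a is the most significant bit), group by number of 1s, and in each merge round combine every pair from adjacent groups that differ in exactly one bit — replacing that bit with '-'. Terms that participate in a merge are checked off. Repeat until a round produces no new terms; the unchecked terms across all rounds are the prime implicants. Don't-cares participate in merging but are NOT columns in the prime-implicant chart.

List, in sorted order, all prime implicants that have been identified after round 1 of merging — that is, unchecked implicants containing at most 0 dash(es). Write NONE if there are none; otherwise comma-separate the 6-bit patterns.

Round 0: 000001 000100✓ 001000✓ 001011✓ 001100✓ 001101✓ 001110✓ 001111✓ 010000✓ 010010✓ 010011✓ 010100✓ 010110✓ 011100✓ 011101✓ 011110✓ 011111✓ 100000✓ 100101 101110✓ 110000✓ 110100✓ 111000✓ 111010✓ 111011✓ 111111✓
Round 1: -01110 -10000✓ -10100✓ -11111 0-0100✓ 0-1100✓ 0-1101✓ 0-1110✓ 0-1111✓ 00-100✓ 001-00 001-11 0011-0✓ 0011-1✓ 00110-✓ 00111-✓ 01-100✓ 01-110✓ 010-00✓ 010-10✓ 0100-0✓ 01001- 0101-0✓ 0111-0✓ 0111-1✓ 01110-✓ 01111-✓ 1-0000 11-000 110-00✓ 111-11 1110-0 11101-
Round 2: -10-00 0--100 0-11-0✓ 0-11-1✓ 0-110-✓ 0-111-✓ 0011--✓ 01-1-0 010--0 0111--✓
Round 3: 0-11--
PIs = {-01110, -10-00, -11111, 0--100, 0-11--, 000001, 001-00, 001-11, 01-1-0, 010--0, 01001-, 1-0000, 100101, 11-000, 111-11, 1110-0, 11101-}

000001, 100101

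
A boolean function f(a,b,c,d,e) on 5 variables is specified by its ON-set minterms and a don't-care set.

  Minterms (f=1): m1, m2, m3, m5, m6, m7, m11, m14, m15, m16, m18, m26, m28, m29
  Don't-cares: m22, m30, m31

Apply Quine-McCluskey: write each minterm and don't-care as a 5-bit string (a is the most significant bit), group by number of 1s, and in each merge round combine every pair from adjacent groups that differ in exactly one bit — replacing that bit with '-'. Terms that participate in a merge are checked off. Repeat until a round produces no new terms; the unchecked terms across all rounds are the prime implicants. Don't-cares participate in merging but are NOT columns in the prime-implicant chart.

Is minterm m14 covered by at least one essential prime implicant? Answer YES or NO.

Round 0: 00001✓ 00010✓ 00011✓ 00101✓ 00110✓ 00111✓ 01011✓ 01110✓ 01111✓ 10000✓ 10010✓ 10110✓ 11010✓ 11100✓ 11101✓ 11110✓ 11111✓
Round 1: -0010✓ -0110✓ -1110✓ -1111✓ 0-011✓ 0-110✓ 0-111✓ 00-01✓ 00-10✓ 00-11✓ 000-1✓ 0001-✓ 001-1✓ 0011-✓ 01-11✓ 0111-✓ 1-010✓ 1-110✓ 10-10✓ 100-0 11-10✓ 111-0✓ 111-1✓ 1110-✓ 1111-✓
Round 2: --110 -0-10 -111- 0--11 0-11- 00--1 00-1- 1--10 111--
PIs = {--110, -0-10, -111-, 0--11, 0-11-, 00--1, 00-1-, 1--10, 100-0, 111--}
Coverage chart:
  m1: 00--1 ←essential
  m2: -0-10,00-1-
  m3: 0--11,00--1,00-1-
  m5: 00--1 ←essential
  m6: --110,-0-10,0-11-,00-1-
  m7: 0--11,0-11-,00--1,00-1-
  m11: 0--11 ←essential
  m14: --110,-111-,0-11-
  m15: -111-,0--11,0-11-
  m16: 100-0 ←essential
  m18: -0-10,1--10,100-0
  m26: 1--10 ←essential
  m28: 111-- ←essential
  m29: 111-- ←essential
Essential: 0--11, 00--1, 1--10, 100-0, 111--

NO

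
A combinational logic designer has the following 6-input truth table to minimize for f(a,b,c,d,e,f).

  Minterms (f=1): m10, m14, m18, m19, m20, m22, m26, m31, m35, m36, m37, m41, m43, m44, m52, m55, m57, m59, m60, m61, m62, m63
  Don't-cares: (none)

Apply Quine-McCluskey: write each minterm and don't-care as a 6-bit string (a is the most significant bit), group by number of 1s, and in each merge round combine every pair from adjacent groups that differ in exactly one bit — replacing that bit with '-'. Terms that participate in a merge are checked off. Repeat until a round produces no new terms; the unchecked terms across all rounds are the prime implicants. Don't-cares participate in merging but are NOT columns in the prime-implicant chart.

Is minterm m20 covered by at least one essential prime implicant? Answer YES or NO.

NO

size-2^0 implicants → 001010(✓)  001110(✓)  010010(✓)  010011(✓)  010100(✓)  010110(✓)  011010(✓)  011111(✓)  100011(✓)  100100(✓)  100101(✓)  101001(✓)  101011(✓)  101100(✓)  110100(✓)  110111(✓)  111001(✓)  111011(✓)  111100(✓)  111101(✓)  111110(✓)  111111(✓)
size-2^1 implicants → -10100  -11111  0-1010  001-10  01-010  010-10  01001-  0101-0  1-0100(✓)  1-1001(✓)  1-1011(✓)  1-1100(✓)  10-011  10-100(✓)  10010-  1010-1(✓)  11-100(✓)  11-111  111-01(✓)  111-11(✓)  1110-1(✓)  1111-0(✓)  1111-1(✓)  11110-(✓)  11111-(✓)
size-2^2 implicants → 1--100  1-10-1  111--1  1111--
Unchecked terms (primes): -10100, -11111, 0-1010, 001-10, 01-010, 010-10, 01001-, 0101-0, 1--100, 1-10-1, 10-011, 10010-, 11-111, 111--1, 1111--
Minterm coverage:
  m10 ⊆ 0-1010,001-10
  m14 ⊆ 001-10 [E]
  m18 ⊆ 01-010,010-10,01001-
  m19 ⊆ 01001- [E]
  m20 ⊆ -10100,0101-0
  m22 ⊆ 010-10,0101-0
  m26 ⊆ 0-1010,01-010
  m31 ⊆ -11111 [E]
  m35 ⊆ 10-011 [E]
  m36 ⊆ 1--100,10010-
  m37 ⊆ 10010- [E]
  m41 ⊆ 1-10-1 [E]
  m43 ⊆ 1-10-1,10-011
  m44 ⊆ 1--100 [E]
  m52 ⊆ -10100,1--100
  m55 ⊆ 11-111 [E]
  m57 ⊆ 1-10-1,111--1
  m59 ⊆ 1-10-1,111--1
  m60 ⊆ 1--100,1111--
  m61 ⊆ 111--1,1111--
  m62 ⊆ 1111-- [E]
  m63 ⊆ -11111,11-111,111--1,1111--
E = {-11111, 001-10, 01001-, 1--100, 1-10-1, 10-011, 10010-, 11-111, 1111--}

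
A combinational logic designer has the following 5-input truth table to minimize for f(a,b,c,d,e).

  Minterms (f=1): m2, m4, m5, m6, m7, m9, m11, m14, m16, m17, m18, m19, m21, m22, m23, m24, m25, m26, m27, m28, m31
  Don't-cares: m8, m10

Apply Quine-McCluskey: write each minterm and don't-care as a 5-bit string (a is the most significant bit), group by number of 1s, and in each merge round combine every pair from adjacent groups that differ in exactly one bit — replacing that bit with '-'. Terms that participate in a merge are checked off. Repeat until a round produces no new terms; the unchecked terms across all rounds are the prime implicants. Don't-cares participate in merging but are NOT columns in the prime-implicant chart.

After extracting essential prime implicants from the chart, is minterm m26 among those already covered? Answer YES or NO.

YES

size-2^0 implicants → 00010(✓)  00100(✓)  00101(✓)  00110(✓)  00111(✓)  01000(✓)  01001(✓)  01010(✓)  01011(✓)  01110(✓)  10000(✓)  10001(✓)  10010(✓)  10011(✓)  10101(✓)  10110(✓)  10111(✓)  11000(✓)  11001(✓)  11010(✓)  11011(✓)  11100(✓)  11111(✓)
size-2^1 implicants → -0010(✓)  -0101(✓)  -0110(✓)  -0111(✓)  -1000(✓)  -1001(✓)  -1010(✓)  -1011(✓)  0-010(✓)  0-110(✓)  00-10(✓)  001-0(✓)  001-1(✓)  0010-(✓)  0011-(✓)  01-10(✓)  010-0(✓)  010-1(✓)  0100-(✓)  0101-(✓)  1-000(✓)  1-001(✓)  1-010(✓)  1-011(✓)  1-111(✓)  10-01(✓)  10-10(✓)  10-11(✓)  100-0(✓)  100-1(✓)  1000-(✓)  1001-(✓)  101-1(✓)  1011-(✓)  11-00  11-11(✓)  110-0(✓)  110-1(✓)  1100-(✓)  1101-(✓)
size-2^2 implicants → --010  -0-10  -01-1  -011-  -10-0(✓)  -10-1(✓)  -100-(✓)  -101-(✓)  0--10  001--  010--(✓)  1--11  1-0-0(✓)  1-0-1(✓)  1-00-(✓)  1-01-(✓)  10--1  10-1-  100--(✓)  110--(✓)
size-2^3 implicants → -10--  1-0--
Unchecked terms (primes): --010, -0-10, -01-1, -011-, -10--, 0--10, 001--, 1--11, 1-0--, 10--1, 10-1-, 11-00
Minterm coverage:
  m2 ⊆ --010,-0-10,0--10
  m4 ⊆ 001-- [E]
  m5 ⊆ -01-1,001--
  m6 ⊆ -0-10,-011-,0--10,001--
  m7 ⊆ -01-1,-011-,001--
  m9 ⊆ -10-- [E]
  m11 ⊆ -10-- [E]
  m14 ⊆ 0--10 [E]
  m16 ⊆ 1-0-- [E]
  m17 ⊆ 1-0--,10--1
  m18 ⊆ --010,-0-10,1-0--,10-1-
  m19 ⊆ 1--11,1-0--,10--1,10-1-
  m21 ⊆ -01-1,10--1
  m22 ⊆ -0-10,-011-,10-1-
  m23 ⊆ -01-1,-011-,1--11,10--1,10-1-
  m24 ⊆ -10--,1-0--,11-00
  m25 ⊆ -10--,1-0--
  m26 ⊆ --010,-10--,1-0--
  m27 ⊆ -10--,1--11,1-0--
  m28 ⊆ 11-00 [E]
  m31 ⊆ 1--11 [E]
E = {-10--, 0--10, 001--, 1--11, 1-0--, 11-00}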